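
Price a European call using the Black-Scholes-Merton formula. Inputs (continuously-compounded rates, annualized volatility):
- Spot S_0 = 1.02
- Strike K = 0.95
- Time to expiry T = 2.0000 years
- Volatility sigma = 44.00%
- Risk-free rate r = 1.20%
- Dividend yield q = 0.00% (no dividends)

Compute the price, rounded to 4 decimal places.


Answer: Price = 0.2868

Derivation:
d1 = (ln(S/K) + (r - q + 0.5*sigma^2) * T) / (sigma * sqrt(T)) = 0.46395192
d2 = d1 - sigma * sqrt(T) = -0.15830205
exp(-rT) = 0.97628571; exp(-qT) = 1.00000000
C = S_0 * exp(-qT) * N(d1) - K * exp(-rT) * N(d2)
N(d1) = 0.67865890; N(d2) = 0.43710940
C = 1.0200 * 1.00000000 * 0.67865890 - 0.9500 * 0.97628571 * 0.43710940 = 0.2868


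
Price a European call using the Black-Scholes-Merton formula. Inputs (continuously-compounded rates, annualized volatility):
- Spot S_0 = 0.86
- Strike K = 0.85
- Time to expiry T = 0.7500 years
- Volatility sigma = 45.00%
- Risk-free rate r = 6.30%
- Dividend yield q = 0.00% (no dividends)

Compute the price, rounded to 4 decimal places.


d1 = (ln(S/K) + (r - q + 0.5*sigma^2) * T) / (sigma * sqrt(T)) = 0.34611132
d2 = d1 - sigma * sqrt(T) = -0.04360011
exp(-rT) = 0.95384891; exp(-qT) = 1.00000000
C = S_0 * exp(-qT) * N(d1) - K * exp(-rT) * N(d2)
N(d1) = 0.63537047; N(d2) = 0.48261158
C = 0.8600 * 1.00000000 * 0.63537047 - 0.8500 * 0.95384891 * 0.48261158 = 0.1551

Answer: Price = 0.1551


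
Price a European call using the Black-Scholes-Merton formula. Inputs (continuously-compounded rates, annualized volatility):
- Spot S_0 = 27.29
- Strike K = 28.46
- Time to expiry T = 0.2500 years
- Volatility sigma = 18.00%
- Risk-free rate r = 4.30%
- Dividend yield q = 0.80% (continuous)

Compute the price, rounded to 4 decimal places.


Answer: Price = 0.6009

Derivation:
d1 = (ln(S/K) + (r - q + 0.5*sigma^2) * T) / (sigma * sqrt(T)) = -0.32421398
d2 = d1 - sigma * sqrt(T) = -0.41421398
exp(-rT) = 0.98930757; exp(-qT) = 0.99800200
C = S_0 * exp(-qT) * N(d1) - K * exp(-rT) * N(d2)
N(d1) = 0.37288802; N(d2) = 0.33935870
C = 27.2900 * 0.99800200 * 0.37288802 - 28.4600 * 0.98930757 * 0.33935870 = 0.6009


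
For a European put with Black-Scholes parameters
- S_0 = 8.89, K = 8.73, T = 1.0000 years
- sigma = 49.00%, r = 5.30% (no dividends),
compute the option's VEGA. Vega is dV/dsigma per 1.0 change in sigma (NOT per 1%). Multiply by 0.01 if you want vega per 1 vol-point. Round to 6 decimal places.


d1 = 0.3902279177; d2 = -0.0997720823
phi(d1) = 0.3696948117; exp(-qT) = 1.0000000000; exp(-rT) = 0.9483800125
Vega = S * exp(-qT) * phi(d1) * sqrt(T) = 8.8900 * 1.0000000000 * 0.3696948117 * 1.0000000000 = 3.286587

Answer: Vega = 3.286587


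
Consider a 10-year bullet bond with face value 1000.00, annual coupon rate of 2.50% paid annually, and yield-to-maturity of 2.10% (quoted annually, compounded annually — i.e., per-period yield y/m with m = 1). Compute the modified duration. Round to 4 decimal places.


Coupon per period c = face * coupon_rate / m = 25.000000
Periods per year m = 1; per-period yield y/m = 0.021000
Number of cashflows N = 10
Cashflows (t years, CF_t, discount factor 1/(1+y/m)^(m*t), PV):
  t = 1.0000: CF_t = 25.000000, DF = 0.979432, PV = 24.485798
  t = 2.0000: CF_t = 25.000000, DF = 0.959287, PV = 23.982173
  t = 3.0000: CF_t = 25.000000, DF = 0.939556, PV = 23.488906
  t = 4.0000: CF_t = 25.000000, DF = 0.920231, PV = 23.005784
  t = 5.0000: CF_t = 25.000000, DF = 0.901304, PV = 22.532600
  t = 6.0000: CF_t = 25.000000, DF = 0.882766, PV = 22.069147
  t = 7.0000: CF_t = 25.000000, DF = 0.864609, PV = 21.615228
  t = 8.0000: CF_t = 25.000000, DF = 0.846826, PV = 21.170644
  t = 9.0000: CF_t = 25.000000, DF = 0.829408, PV = 20.735205
  t = 10.0000: CF_t = 1025.000000, DF = 0.812349, PV = 832.657589
Price P = sum_t PV_t = 1035.743073
First compute Macaulay numerator sum_t t * PV_t:
  t * PV_t at t = 1.0000: 24.485798
  t * PV_t at t = 2.0000: 47.964345
  t * PV_t at t = 3.0000: 70.466717
  t * PV_t at t = 4.0000: 92.023137
  t * PV_t at t = 5.0000: 112.662998
  t * PV_t at t = 6.0000: 132.414885
  t * PV_t at t = 7.0000: 151.306594
  t * PV_t at t = 8.0000: 169.365153
  t * PV_t at t = 9.0000: 186.616843
  t * PV_t at t = 10.0000: 8326.575888
Macaulay duration D = 9313.882357 / 1035.743073 = 8.992464
Modified duration = D / (1 + y/m) = 8.992464 / (1 + 0.021000) = 8.807506

Answer: Modified duration = 8.8075


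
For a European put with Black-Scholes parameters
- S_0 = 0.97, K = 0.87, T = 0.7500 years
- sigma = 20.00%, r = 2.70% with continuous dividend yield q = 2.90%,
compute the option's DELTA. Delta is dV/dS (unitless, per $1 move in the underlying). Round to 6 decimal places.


Answer: Delta = -0.234893

Derivation:
d1 = 0.7061158906; d2 = 0.5329108098
phi(d1) = 0.3109141784; exp(-qT) = 0.9784848257; exp(-rT) = 0.9799536543
N(-d1) = 0.2400580352
Delta = -exp(-qT) * N(-d1) = -0.9784848257 * 0.2400580352 = -0.234893


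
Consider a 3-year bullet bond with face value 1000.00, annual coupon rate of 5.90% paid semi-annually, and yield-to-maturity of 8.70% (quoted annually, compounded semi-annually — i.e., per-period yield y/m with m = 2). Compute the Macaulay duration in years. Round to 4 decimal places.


Coupon per period c = face * coupon_rate / m = 29.500000
Periods per year m = 2; per-period yield y/m = 0.043500
Number of cashflows N = 6
Cashflows (t years, CF_t, discount factor 1/(1+y/m)^(m*t), PV):
  t = 0.5000: CF_t = 29.500000, DF = 0.958313, PV = 28.270244
  t = 1.0000: CF_t = 29.500000, DF = 0.918365, PV = 27.091753
  t = 1.5000: CF_t = 29.500000, DF = 0.880081, PV = 25.962389
  t = 2.0000: CF_t = 29.500000, DF = 0.843393, PV = 24.880105
  t = 2.5000: CF_t = 29.500000, DF = 0.808235, PV = 23.842937
  t = 3.0000: CF_t = 1029.500000, DF = 0.774543, PV = 797.391553
Price P = sum_t PV_t = 927.438981
Macaulay numerator sum_t t * PV_t:
  t * PV_t at t = 0.5000: 14.135122
  t * PV_t at t = 1.0000: 27.091753
  t * PV_t at t = 1.5000: 38.943584
  t * PV_t at t = 2.0000: 49.760209
  t * PV_t at t = 2.5000: 59.607342
  t * PV_t at t = 3.0000: 2392.174658
Macaulay duration D = (sum_t t * PV_t) / P = 2581.712668 / 927.438981 = 2.783701

Answer: Macaulay duration = 2.7837 years


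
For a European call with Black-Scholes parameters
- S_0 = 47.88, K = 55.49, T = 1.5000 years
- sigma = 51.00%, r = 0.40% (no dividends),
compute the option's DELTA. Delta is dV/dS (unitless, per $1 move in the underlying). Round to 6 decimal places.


Answer: Delta = 0.534173

Derivation:
d1 = 0.0857642507; d2 = -0.5388556337
phi(d1) = 0.3974777638; exp(-qT) = 1.0000000000; exp(-rT) = 0.9940179641
N(d1) = 0.5341730872
Delta = exp(-qT) * N(d1) = 1.0000000000 * 0.5341730872 = 0.534173


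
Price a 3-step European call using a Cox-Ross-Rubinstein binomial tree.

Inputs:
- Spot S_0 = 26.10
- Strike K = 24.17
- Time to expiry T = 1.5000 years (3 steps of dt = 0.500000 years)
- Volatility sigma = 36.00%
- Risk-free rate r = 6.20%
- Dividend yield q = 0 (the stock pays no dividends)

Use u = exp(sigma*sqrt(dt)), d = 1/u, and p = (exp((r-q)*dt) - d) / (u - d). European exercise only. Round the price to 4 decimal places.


Answer: Price = V(0,0) = 6.8122

Derivation:
dt = T/N = 0.500000
u = exp(sigma*sqrt(dt)) = 1.289892; d = 1/u = 0.775259
p = (exp((r-q)*dt) - d) / (u - d) = 0.497882
Discount per step: exp(-r*dt) = 0.969476
Stock lattice S(k, i) with i counting down-moves:
  k=0: S(0,0) = 26.1000
  k=1: S(1,0) = 33.6662; S(1,1) = 20.2343
  k=2: S(2,0) = 43.4257; S(2,1) = 26.1000; S(2,2) = 15.6868
  k=3: S(3,0) = 56.0145; S(3,1) = 33.6662; S(3,2) = 20.2343; S(3,3) = 12.1613
Terminal payoffs V(N, i) = max(S_T - K, 0):
  V(3,0) = 31.844503; V(3,1) = 9.496179; V(3,2) = 0.000000; V(3,3) = 0.000000
Backward induction: V(k, i) = exp(-r*dt) * [p * V(k+1, i) + (1-p) * V(k+1, i+1)].
  V(2,0) = exp(-r*dt) * [p*31.844503 + (1-p)*9.496179] = 19.993509
  V(2,1) = exp(-r*dt) * [p*9.496179 + (1-p)*0.000000] = 4.583661
  V(2,2) = exp(-r*dt) * [p*0.000000 + (1-p)*0.000000] = 0.000000
  V(1,0) = exp(-r*dt) * [p*19.993509 + (1-p)*4.583661] = 11.881846
  V(1,1) = exp(-r*dt) * [p*4.583661 + (1-p)*0.000000] = 2.212463
  V(0,0) = exp(-r*dt) * [p*11.881846 + (1-p)*2.212463] = 6.812192


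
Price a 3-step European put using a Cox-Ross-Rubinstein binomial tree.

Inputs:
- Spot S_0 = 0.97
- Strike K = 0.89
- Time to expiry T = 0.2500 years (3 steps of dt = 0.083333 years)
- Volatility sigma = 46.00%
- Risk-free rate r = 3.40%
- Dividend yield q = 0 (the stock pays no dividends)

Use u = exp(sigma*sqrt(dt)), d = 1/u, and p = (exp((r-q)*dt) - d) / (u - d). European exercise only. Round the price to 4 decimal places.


Answer: Price = V(0,0) = 0.0495

Derivation:
dt = T/N = 0.083333
u = exp(sigma*sqrt(dt)) = 1.142011; d = 1/u = 0.875648
p = (exp((r-q)*dt) - d) / (u - d) = 0.477503
Discount per step: exp(-r*dt) = 0.997171
Stock lattice S(k, i) with i counting down-moves:
  k=0: S(0,0) = 0.9700
  k=1: S(1,0) = 1.1078; S(1,1) = 0.8494
  k=2: S(2,0) = 1.2651; S(2,1) = 0.9700; S(2,2) = 0.7438
  k=3: S(3,0) = 1.4447; S(3,1) = 1.1078; S(3,2) = 0.8494; S(3,3) = 0.6513
Terminal payoffs V(N, i) = max(K - S_T, 0):
  V(3,0) = 0.000000; V(3,1) = 0.000000; V(3,2) = 0.040621; V(3,3) = 0.238730
Backward induction: V(k, i) = exp(-r*dt) * [p * V(k+1, i) + (1-p) * V(k+1, i+1)].
  V(2,0) = exp(-r*dt) * [p*0.000000 + (1-p)*0.000000] = 0.000000
  V(2,1) = exp(-r*dt) * [p*0.000000 + (1-p)*0.040621] = 0.021164
  V(2,2) = exp(-r*dt) * [p*0.040621 + (1-p)*0.238730] = 0.143724
  V(1,0) = exp(-r*dt) * [p*0.000000 + (1-p)*0.021164] = 0.011027
  V(1,1) = exp(-r*dt) * [p*0.021164 + (1-p)*0.143724] = 0.084961
  V(0,0) = exp(-r*dt) * [p*0.011027 + (1-p)*0.084961] = 0.049517


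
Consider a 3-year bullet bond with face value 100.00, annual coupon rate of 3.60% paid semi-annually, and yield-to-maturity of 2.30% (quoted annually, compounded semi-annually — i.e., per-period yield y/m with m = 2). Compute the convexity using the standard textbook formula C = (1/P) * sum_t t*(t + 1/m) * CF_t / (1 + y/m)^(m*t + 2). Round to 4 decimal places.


Coupon per period c = face * coupon_rate / m = 1.800000
Periods per year m = 2; per-period yield y/m = 0.011500
Number of cashflows N = 6
Cashflows (t years, CF_t, discount factor 1/(1+y/m)^(m*t), PV):
  t = 0.5000: CF_t = 1.800000, DF = 0.988631, PV = 1.779535
  t = 1.0000: CF_t = 1.800000, DF = 0.977391, PV = 1.759303
  t = 1.5000: CF_t = 1.800000, DF = 0.966279, PV = 1.739301
  t = 2.0000: CF_t = 1.800000, DF = 0.955293, PV = 1.719527
  t = 2.5000: CF_t = 1.800000, DF = 0.944432, PV = 1.699977
  t = 3.0000: CF_t = 101.800000, DF = 0.933694, PV = 95.050073
Price P = sum_t PV_t = 103.747717
Convexity numerator sum_t t*(t + 1/m) * CF_t / (1+y/m)^(m*t + 2):
  t = 0.5000: term = 0.869651
  t = 1.0000: term = 2.579290
  t = 1.5000: term = 5.099931
  t = 2.0000: term = 8.403248
  t = 2.5000: term = 12.461564
  t = 3.0000: term = 975.461157
Convexity = (1/P) * sum = 1004.874841 / 103.747717 = 9.685754

Answer: Convexity = 9.6858


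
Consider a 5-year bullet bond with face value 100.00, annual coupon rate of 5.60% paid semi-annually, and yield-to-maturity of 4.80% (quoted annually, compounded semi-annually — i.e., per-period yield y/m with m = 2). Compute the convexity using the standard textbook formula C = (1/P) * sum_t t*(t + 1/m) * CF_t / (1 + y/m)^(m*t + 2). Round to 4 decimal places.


Coupon per period c = face * coupon_rate / m = 2.800000
Periods per year m = 2; per-period yield y/m = 0.024000
Number of cashflows N = 10
Cashflows (t years, CF_t, discount factor 1/(1+y/m)^(m*t), PV):
  t = 0.5000: CF_t = 2.800000, DF = 0.976562, PV = 2.734375
  t = 1.0000: CF_t = 2.800000, DF = 0.953674, PV = 2.670288
  t = 1.5000: CF_t = 2.800000, DF = 0.931323, PV = 2.607703
  t = 2.0000: CF_t = 2.800000, DF = 0.909495, PV = 2.546585
  t = 2.5000: CF_t = 2.800000, DF = 0.888178, PV = 2.486900
  t = 3.0000: CF_t = 2.800000, DF = 0.867362, PV = 2.428613
  t = 3.5000: CF_t = 2.800000, DF = 0.847033, PV = 2.371692
  t = 4.0000: CF_t = 2.800000, DF = 0.827181, PV = 2.316106
  t = 4.5000: CF_t = 2.800000, DF = 0.807794, PV = 2.261822
  t = 5.0000: CF_t = 102.800000, DF = 0.788861, PV = 81.094901
Price P = sum_t PV_t = 103.518985
Convexity numerator sum_t t*(t + 1/m) * CF_t / (1+y/m)^(m*t + 2):
  t = 0.5000: term = 1.303852
  t = 1.0000: term = 3.819878
  t = 1.5000: term = 7.460699
  t = 2.0000: term = 12.143064
  t = 2.5000: term = 17.787692
  t = 3.0000: term = 24.319110
  t = 3.5000: term = 31.665508
  t = 4.0000: term = 39.758590
  t = 4.5000: term = 48.533435
  t = 5.0000: term = 2126.798419
Convexity = (1/P) * sum = 2313.590245 / 103.518985 = 22.349429

Answer: Convexity = 22.3494


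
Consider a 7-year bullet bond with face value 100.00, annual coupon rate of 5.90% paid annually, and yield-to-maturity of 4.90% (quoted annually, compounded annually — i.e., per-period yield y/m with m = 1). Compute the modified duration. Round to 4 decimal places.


Answer: Modified duration = 5.6880

Derivation:
Coupon per period c = face * coupon_rate / m = 5.900000
Periods per year m = 1; per-period yield y/m = 0.049000
Number of cashflows N = 7
Cashflows (t years, CF_t, discount factor 1/(1+y/m)^(m*t), PV):
  t = 1.0000: CF_t = 5.900000, DF = 0.953289, PV = 5.624404
  t = 2.0000: CF_t = 5.900000, DF = 0.908760, PV = 5.361682
  t = 3.0000: CF_t = 5.900000, DF = 0.866310, PV = 5.111231
  t = 4.0000: CF_t = 5.900000, DF = 0.825844, PV = 4.872480
  t = 5.0000: CF_t = 5.900000, DF = 0.787268, PV = 4.644881
  t = 6.0000: CF_t = 5.900000, DF = 0.750494, PV = 4.427913
  t = 7.0000: CF_t = 105.900000, DF = 0.715437, PV = 75.764811
Price P = sum_t PV_t = 105.807402
First compute Macaulay numerator sum_t t * PV_t:
  t * PV_t at t = 1.0000: 5.624404
  t * PV_t at t = 2.0000: 10.723364
  t * PV_t at t = 3.0000: 15.333694
  t * PV_t at t = 4.0000: 19.489920
  t * PV_t at t = 5.0000: 23.224404
  t * PV_t at t = 6.0000: 26.567478
  t * PV_t at t = 7.0000: 530.353675
Macaulay duration D = 631.316939 / 105.807402 = 5.966661
Modified duration = D / (1 + y/m) = 5.966661 / (1 + 0.049000) = 5.687952


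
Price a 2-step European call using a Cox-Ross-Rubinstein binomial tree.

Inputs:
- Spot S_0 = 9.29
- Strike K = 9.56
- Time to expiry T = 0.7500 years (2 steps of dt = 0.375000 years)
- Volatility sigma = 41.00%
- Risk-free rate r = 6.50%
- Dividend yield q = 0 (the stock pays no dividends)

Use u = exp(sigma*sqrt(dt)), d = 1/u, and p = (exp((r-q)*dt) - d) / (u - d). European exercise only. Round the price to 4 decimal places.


Answer: Price = V(0,0) = 1.3034

Derivation:
dt = T/N = 0.375000
u = exp(sigma*sqrt(dt)) = 1.285404; d = 1/u = 0.777966
p = (exp((r-q)*dt) - d) / (u - d) = 0.486185
Discount per step: exp(-r*dt) = 0.975920
Stock lattice S(k, i) with i counting down-moves:
  k=0: S(0,0) = 9.2900
  k=1: S(1,0) = 11.9414; S(1,1) = 7.2273
  k=2: S(2,0) = 15.3495; S(2,1) = 9.2900; S(2,2) = 5.6226
Terminal payoffs V(N, i) = max(S_T - K, 0):
  V(2,0) = 5.789516; V(2,1) = 0.000000; V(2,2) = 0.000000
Backward induction: V(k, i) = exp(-r*dt) * [p * V(k+1, i) + (1-p) * V(k+1, i+1)].
  V(1,0) = exp(-r*dt) * [p*5.789516 + (1-p)*0.000000] = 2.746996
  V(1,1) = exp(-r*dt) * [p*0.000000 + (1-p)*0.000000] = 0.000000
  V(0,0) = exp(-r*dt) * [p*2.746996 + (1-p)*0.000000] = 1.303388


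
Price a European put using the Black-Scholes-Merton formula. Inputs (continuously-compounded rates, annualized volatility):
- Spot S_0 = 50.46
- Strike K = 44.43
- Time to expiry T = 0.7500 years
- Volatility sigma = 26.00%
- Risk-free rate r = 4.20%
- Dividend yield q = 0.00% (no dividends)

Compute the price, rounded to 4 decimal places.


d1 = (ln(S/K) + (r - q + 0.5*sigma^2) * T) / (sigma * sqrt(T)) = 0.81768798
d2 = d1 - sigma * sqrt(T) = 0.59252137
exp(-rT) = 0.96899096; exp(-qT) = 1.00000000
P = K * exp(-rT) * N(-d2) - S_0 * exp(-qT) * N(-d1)
N(-d1) = 0.20676769; N(-d2) = 0.27675076
P = 44.4300 * 0.96899096 * 0.27675076 - 50.4600 * 1.00000000 * 0.20676769 = 1.4813

Answer: Price = 1.4813


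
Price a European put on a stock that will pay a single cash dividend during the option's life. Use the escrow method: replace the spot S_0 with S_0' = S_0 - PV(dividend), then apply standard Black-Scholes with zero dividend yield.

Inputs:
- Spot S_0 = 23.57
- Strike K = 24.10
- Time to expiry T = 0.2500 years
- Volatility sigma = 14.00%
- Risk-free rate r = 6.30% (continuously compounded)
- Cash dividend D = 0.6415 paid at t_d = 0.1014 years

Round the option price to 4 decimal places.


PV(D) = D * exp(-r * t_d) = 0.6415 * 0.99363216 = 0.63741503
S_0' = S_0 - PV(D) = 23.5700 - 0.63741503 = 22.93258497
d1 = (ln(S_0'/K) + (r + sigma^2/2)*T) / (sigma*sqrt(T)) = -0.44932881
d2 = d1 - sigma*sqrt(T) = -0.51932881
exp(-rT) = 0.98437338
N(-d1) = 0.67340276; N(-d2) = 0.69823427
P = K * exp(-rT) * N(-d2) - S_0' * N(-d1) = 24.1000 * 0.98437338 * 0.69823427 - 22.93258497 * 0.67340276 = 1.1216

Answer: Price = 1.1216


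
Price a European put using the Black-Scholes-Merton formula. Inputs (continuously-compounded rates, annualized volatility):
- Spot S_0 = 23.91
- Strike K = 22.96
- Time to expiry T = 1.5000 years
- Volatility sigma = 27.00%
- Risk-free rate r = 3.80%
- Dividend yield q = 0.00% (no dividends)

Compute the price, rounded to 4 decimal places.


d1 = (ln(S/K) + (r - q + 0.5*sigma^2) * T) / (sigma * sqrt(T)) = 0.46031721
d2 = d1 - sigma * sqrt(T) = 0.12963610
exp(-rT) = 0.94459407; exp(-qT) = 1.00000000
P = K * exp(-rT) * N(-d2) - S_0 * exp(-qT) * N(-d1)
N(-d1) = 0.32264427; N(-d2) = 0.44842717
P = 22.9600 * 0.94459407 * 0.44842717 - 23.9100 * 1.00000000 * 0.32264427 = 2.0110

Answer: Price = 2.0110


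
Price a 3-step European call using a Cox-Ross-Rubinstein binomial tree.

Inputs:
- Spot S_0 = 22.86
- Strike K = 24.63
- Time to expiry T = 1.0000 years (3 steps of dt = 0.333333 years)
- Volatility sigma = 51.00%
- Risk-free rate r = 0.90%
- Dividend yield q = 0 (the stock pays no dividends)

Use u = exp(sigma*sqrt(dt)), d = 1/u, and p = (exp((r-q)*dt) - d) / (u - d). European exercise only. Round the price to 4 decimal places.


Answer: Price = V(0,0) = 4.3580

Derivation:
dt = T/N = 0.333333
u = exp(sigma*sqrt(dt)) = 1.342386; d = 1/u = 0.744942
p = (exp((r-q)*dt) - d) / (u - d) = 0.431944
Discount per step: exp(-r*dt) = 0.997004
Stock lattice S(k, i) with i counting down-moves:
  k=0: S(0,0) = 22.8600
  k=1: S(1,0) = 30.6869; S(1,1) = 17.0294
  k=2: S(2,0) = 41.1937; S(2,1) = 22.8600; S(2,2) = 12.6859
  k=3: S(3,0) = 55.2979; S(3,1) = 30.6869; S(3,2) = 17.0294; S(3,3) = 9.4503
Terminal payoffs V(N, i) = max(S_T - K, 0):
  V(3,0) = 30.667880; V(3,1) = 6.056944; V(3,2) = 0.000000; V(3,3) = 0.000000
Backward induction: V(k, i) = exp(-r*dt) * [p * V(k+1, i) + (1-p) * V(k+1, i+1)].
  V(2,0) = exp(-r*dt) * [p*30.667880 + (1-p)*6.056944] = 16.637504
  V(2,1) = exp(-r*dt) * [p*6.056944 + (1-p)*0.000000] = 2.608424
  V(2,2) = exp(-r*dt) * [p*0.000000 + (1-p)*0.000000] = 0.000000
  V(1,0) = exp(-r*dt) * [p*16.637504 + (1-p)*2.608424] = 8.642236
  V(1,1) = exp(-r*dt) * [p*2.608424 + (1-p)*0.000000] = 1.123318
  V(0,0) = exp(-r*dt) * [p*8.642236 + (1-p)*1.123318] = 4.357976


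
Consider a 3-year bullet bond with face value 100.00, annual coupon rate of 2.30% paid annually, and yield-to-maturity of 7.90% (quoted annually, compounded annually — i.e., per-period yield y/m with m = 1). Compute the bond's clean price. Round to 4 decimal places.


Answer: Price = 85.5422

Derivation:
Coupon per period c = face * coupon_rate / m = 2.300000
Periods per year m = 1; per-period yield y/m = 0.079000
Number of cashflows N = 3
Cashflows (t years, CF_t, discount factor 1/(1+y/m)^(m*t), PV):
  t = 1.0000: CF_t = 2.300000, DF = 0.926784, PV = 2.131603
  t = 2.0000: CF_t = 2.300000, DF = 0.858929, PV = 1.975536
  t = 3.0000: CF_t = 102.300000, DF = 0.796041, PV = 81.435037
Price P = sum_t PV_t = 85.542177


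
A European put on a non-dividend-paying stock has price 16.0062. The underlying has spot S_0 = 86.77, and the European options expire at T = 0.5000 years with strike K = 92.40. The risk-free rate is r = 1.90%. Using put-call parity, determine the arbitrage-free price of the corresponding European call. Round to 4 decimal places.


Answer: Call price = 11.2498

Derivation:
Put-call parity: C - P = S_0 * exp(-qT) - K * exp(-rT).
S_0 * exp(-qT) = 86.7700 * 1.00000000 = 86.77000000
K * exp(-rT) = 92.4000 * 0.99054498 = 91.52635638
C = P + S*exp(-qT) - K*exp(-rT)
C = 16.0062 + 86.77000000 - 91.52635638 = 11.2498


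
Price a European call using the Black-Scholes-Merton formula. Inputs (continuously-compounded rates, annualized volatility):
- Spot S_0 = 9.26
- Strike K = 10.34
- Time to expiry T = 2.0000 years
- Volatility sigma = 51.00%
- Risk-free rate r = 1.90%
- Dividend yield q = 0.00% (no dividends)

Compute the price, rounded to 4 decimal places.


d1 = (ln(S/K) + (r - q + 0.5*sigma^2) * T) / (sigma * sqrt(T)) = 0.26035974
d2 = d1 - sigma * sqrt(T) = -0.46088918
exp(-rT) = 0.96271294; exp(-qT) = 1.00000000
C = S_0 * exp(-qT) * N(d1) - K * exp(-rT) * N(d2)
N(d1) = 0.60270685; N(d2) = 0.32243906
C = 9.2600 * 1.00000000 * 0.60270685 - 10.3400 * 0.96271294 * 0.32243906 = 2.3714

Answer: Price = 2.3714


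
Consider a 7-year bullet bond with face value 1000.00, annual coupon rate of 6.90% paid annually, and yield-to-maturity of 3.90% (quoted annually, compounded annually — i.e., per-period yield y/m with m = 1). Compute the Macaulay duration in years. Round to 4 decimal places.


Answer: Macaulay duration = 5.8900 years

Derivation:
Coupon per period c = face * coupon_rate / m = 69.000000
Periods per year m = 1; per-period yield y/m = 0.039000
Number of cashflows N = 7
Cashflows (t years, CF_t, discount factor 1/(1+y/m)^(m*t), PV):
  t = 1.0000: CF_t = 69.000000, DF = 0.962464, PV = 66.410010
  t = 2.0000: CF_t = 69.000000, DF = 0.926337, PV = 63.917237
  t = 3.0000: CF_t = 69.000000, DF = 0.891566, PV = 61.518034
  t = 4.0000: CF_t = 69.000000, DF = 0.858100, PV = 59.208887
  t = 5.0000: CF_t = 69.000000, DF = 0.825890, PV = 56.986417
  t = 6.0000: CF_t = 69.000000, DF = 0.794889, PV = 54.847370
  t = 7.0000: CF_t = 1069.000000, DF = 0.765052, PV = 817.840988
Price P = sum_t PV_t = 1180.728943
Macaulay numerator sum_t t * PV_t:
  t * PV_t at t = 1.0000: 66.410010
  t * PV_t at t = 2.0000: 127.834475
  t * PV_t at t = 3.0000: 184.554102
  t * PV_t at t = 4.0000: 236.835550
  t * PV_t at t = 5.0000: 284.932086
  t * PV_t at t = 6.0000: 329.084218
  t * PV_t at t = 7.0000: 5724.886914
Macaulay duration D = (sum_t t * PV_t) / P = 6954.537355 / 1180.728943 = 5.890037


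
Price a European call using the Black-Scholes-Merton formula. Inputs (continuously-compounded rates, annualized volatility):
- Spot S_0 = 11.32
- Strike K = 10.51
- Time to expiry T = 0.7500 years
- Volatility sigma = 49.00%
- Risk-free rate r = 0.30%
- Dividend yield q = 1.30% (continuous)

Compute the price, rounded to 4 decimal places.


d1 = (ln(S/K) + (r - q + 0.5*sigma^2) * T) / (sigma * sqrt(T)) = 0.36946031
d2 = d1 - sigma * sqrt(T) = -0.05489214
exp(-rT) = 0.99775253; exp(-qT) = 0.99029738
C = S_0 * exp(-qT) * N(d1) - K * exp(-rT) * N(d2)
N(d1) = 0.64410767; N(d2) = 0.47811220
C = 11.3200 * 0.99029738 * 0.64410767 - 10.5100 * 0.99775253 * 0.47811220 = 2.2069

Answer: Price = 2.2069


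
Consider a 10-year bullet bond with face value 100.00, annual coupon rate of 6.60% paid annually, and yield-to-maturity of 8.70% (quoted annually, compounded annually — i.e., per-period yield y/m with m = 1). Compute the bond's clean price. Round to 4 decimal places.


Answer: Price = 86.3431

Derivation:
Coupon per period c = face * coupon_rate / m = 6.600000
Periods per year m = 1; per-period yield y/m = 0.087000
Number of cashflows N = 10
Cashflows (t years, CF_t, discount factor 1/(1+y/m)^(m*t), PV):
  t = 1.0000: CF_t = 6.600000, DF = 0.919963, PV = 6.071757
  t = 2.0000: CF_t = 6.600000, DF = 0.846332, PV = 5.585793
  t = 3.0000: CF_t = 6.600000, DF = 0.778595, PV = 5.138724
  t = 4.0000: CF_t = 6.600000, DF = 0.716278, PV = 4.727437
  t = 5.0000: CF_t = 6.600000, DF = 0.658950, PV = 4.349068
  t = 6.0000: CF_t = 6.600000, DF = 0.606209, PV = 4.000983
  t = 7.0000: CF_t = 6.600000, DF = 0.557690, PV = 3.680757
  t = 8.0000: CF_t = 6.600000, DF = 0.513055, PV = 3.386161
  t = 9.0000: CF_t = 6.600000, DF = 0.471991, PV = 3.115143
  t = 10.0000: CF_t = 106.600000, DF = 0.434215, PV = 46.287291
Price P = sum_t PV_t = 86.343114


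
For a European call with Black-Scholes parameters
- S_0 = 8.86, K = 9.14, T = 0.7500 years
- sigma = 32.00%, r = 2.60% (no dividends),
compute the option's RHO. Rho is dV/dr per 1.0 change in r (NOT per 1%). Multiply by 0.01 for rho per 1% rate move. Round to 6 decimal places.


d1 = 0.0966570201; d2 = -0.1804711091
phi(d1) = 0.3970830513; exp(-qT) = 1.0000000000; exp(-rT) = 0.9806888952
N(d2) = 0.4283913668
Rho = K*T*exp(-rT)*N(d2) = 9.1400 * 0.7500 * 0.9806888952 * 0.4283913668 = 2.879913

Answer: Rho = 2.879913


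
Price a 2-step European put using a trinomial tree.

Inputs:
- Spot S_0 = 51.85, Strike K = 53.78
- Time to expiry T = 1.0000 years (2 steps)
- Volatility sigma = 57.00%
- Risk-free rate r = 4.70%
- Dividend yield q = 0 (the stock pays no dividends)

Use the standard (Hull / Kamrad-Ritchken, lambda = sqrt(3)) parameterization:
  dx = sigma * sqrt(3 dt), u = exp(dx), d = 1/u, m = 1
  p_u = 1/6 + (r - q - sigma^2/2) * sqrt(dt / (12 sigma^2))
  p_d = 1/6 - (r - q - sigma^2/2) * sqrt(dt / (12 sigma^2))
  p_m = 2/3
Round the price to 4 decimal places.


Answer: Price = V(0,0) = 10.0094

Derivation:
dt = T/N = 0.500000; dx = sigma*sqrt(3*dt) = 0.698105
u = exp(dx) = 2.009939; d = 1/u = 0.497527
p_u = 0.125323, p_m = 0.666667, p_d = 0.208011
Discount per step: exp(-r*dt) = 0.976774
Stock lattice S(k, j) with j the centered position index:
  k=0: S(0,+0) = 51.8500
  k=1: S(1,-1) = 25.7968; S(1,+0) = 51.8500; S(1,+1) = 104.2154
  k=2: S(2,-2) = 12.8346; S(2,-1) = 25.7968; S(2,+0) = 51.8500; S(2,+1) = 104.2154; S(2,+2) = 209.4666
Terminal payoffs V(N, j) = max(K - S_T, 0):
  V(2,-2) = 40.945385; V(2,-1) = 27.983202; V(2,+0) = 1.930000; V(2,+1) = 0.000000; V(2,+2) = 0.000000
Backward induction: V(k, j) = exp(-r*dt) * [p_u * V(k+1, j+1) + p_m * V(k+1, j) + p_d * V(k+1, j-1)]
  V(1,-1) = exp(-r*dt) * [p_u*1.930000 + p_m*27.983202 + p_d*40.945385] = 26.777694
  V(1,+0) = exp(-r*dt) * [p_u*0.000000 + p_m*1.930000 + p_d*27.983202] = 6.942395
  V(1,+1) = exp(-r*dt) * [p_u*0.000000 + p_m*0.000000 + p_d*1.930000] = 0.392136
  V(0,+0) = exp(-r*dt) * [p_u*0.392136 + p_m*6.942395 + p_d*26.777694] = 10.009448


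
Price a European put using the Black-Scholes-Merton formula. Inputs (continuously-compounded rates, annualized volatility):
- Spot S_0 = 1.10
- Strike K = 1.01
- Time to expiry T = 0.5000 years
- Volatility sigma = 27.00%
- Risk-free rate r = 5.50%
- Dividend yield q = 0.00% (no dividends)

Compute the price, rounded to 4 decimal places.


Answer: Price = 0.0339

Derivation:
d1 = (ln(S/K) + (r - q + 0.5*sigma^2) * T) / (sigma * sqrt(T)) = 0.68659989
d2 = d1 - sigma * sqrt(T) = 0.49568106
exp(-rT) = 0.97287468; exp(-qT) = 1.00000000
P = K * exp(-rT) * N(-d2) - S_0 * exp(-qT) * N(-d1)
N(-d1) = 0.24616745; N(-d2) = 0.31005973
P = 1.0100 * 0.97287468 * 0.31005973 - 1.1000 * 1.00000000 * 0.24616745 = 0.0339


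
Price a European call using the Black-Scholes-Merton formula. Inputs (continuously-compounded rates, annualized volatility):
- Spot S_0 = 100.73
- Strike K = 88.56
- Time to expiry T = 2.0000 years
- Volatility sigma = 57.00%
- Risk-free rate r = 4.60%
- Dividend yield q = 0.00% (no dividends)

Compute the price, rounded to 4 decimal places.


Answer: Price = 39.3885

Derivation:
d1 = (ln(S/K) + (r - q + 0.5*sigma^2) * T) / (sigma * sqrt(T)) = 0.67691628
d2 = d1 - sigma * sqrt(T) = -0.12918545
exp(-rT) = 0.91210515; exp(-qT) = 1.00000000
C = S_0 * exp(-qT) * N(d1) - K * exp(-rT) * N(d2)
N(d1) = 0.75077046; N(d2) = 0.44860545
C = 100.7300 * 1.00000000 * 0.75077046 - 88.5600 * 0.91210515 * 0.44860545 = 39.3885


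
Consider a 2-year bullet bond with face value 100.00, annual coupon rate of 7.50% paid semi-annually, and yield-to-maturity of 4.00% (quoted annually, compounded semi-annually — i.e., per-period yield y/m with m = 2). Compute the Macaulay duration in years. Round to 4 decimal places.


Coupon per period c = face * coupon_rate / m = 3.750000
Periods per year m = 2; per-period yield y/m = 0.020000
Number of cashflows N = 4
Cashflows (t years, CF_t, discount factor 1/(1+y/m)^(m*t), PV):
  t = 0.5000: CF_t = 3.750000, DF = 0.980392, PV = 3.676471
  t = 1.0000: CF_t = 3.750000, DF = 0.961169, PV = 3.604383
  t = 1.5000: CF_t = 3.750000, DF = 0.942322, PV = 3.533709
  t = 2.0000: CF_t = 103.750000, DF = 0.923845, PV = 95.848963
Price P = sum_t PV_t = 106.663525
Macaulay numerator sum_t t * PV_t:
  t * PV_t at t = 0.5000: 1.838235
  t * PV_t at t = 1.0000: 3.604383
  t * PV_t at t = 1.5000: 5.300563
  t * PV_t at t = 2.0000: 191.697926
Macaulay duration D = (sum_t t * PV_t) / P = 202.441107 / 106.663525 = 1.897941

Answer: Macaulay duration = 1.8979 years


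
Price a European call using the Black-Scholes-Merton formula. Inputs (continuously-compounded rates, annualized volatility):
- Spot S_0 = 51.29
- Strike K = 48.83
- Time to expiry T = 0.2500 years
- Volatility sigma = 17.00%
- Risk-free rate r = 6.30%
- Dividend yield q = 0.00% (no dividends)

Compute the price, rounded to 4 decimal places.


Answer: Price = 3.7635

Derivation:
d1 = (ln(S/K) + (r - q + 0.5*sigma^2) * T) / (sigma * sqrt(T)) = 0.80604027
d2 = d1 - sigma * sqrt(T) = 0.72104027
exp(-rT) = 0.98437338; exp(-qT) = 1.00000000
C = S_0 * exp(-qT) * N(d1) - K * exp(-rT) * N(d2)
N(d1) = 0.78989019; N(d2) = 0.76455763
C = 51.2900 * 1.00000000 * 0.78989019 - 48.8300 * 0.98437338 * 0.76455763 = 3.7635


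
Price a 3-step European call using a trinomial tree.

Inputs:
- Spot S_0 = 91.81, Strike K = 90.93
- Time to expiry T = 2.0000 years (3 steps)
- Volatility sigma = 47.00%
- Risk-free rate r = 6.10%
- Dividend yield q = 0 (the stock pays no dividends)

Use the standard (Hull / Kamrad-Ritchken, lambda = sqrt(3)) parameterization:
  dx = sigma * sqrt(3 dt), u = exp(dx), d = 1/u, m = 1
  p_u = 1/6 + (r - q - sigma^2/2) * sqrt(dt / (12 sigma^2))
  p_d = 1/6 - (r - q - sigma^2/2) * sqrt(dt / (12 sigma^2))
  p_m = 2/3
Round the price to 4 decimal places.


Answer: Price = V(0,0) = 26.4629

Derivation:
dt = T/N = 0.666667; dx = sigma*sqrt(3*dt) = 0.664680
u = exp(dx) = 1.943869; d = 1/u = 0.514438
p_u = 0.141868, p_m = 0.666667, p_d = 0.191466
Discount per step: exp(-r*dt) = 0.960149
Stock lattice S(k, j) with j the centered position index:
  k=0: S(0,+0) = 91.8100
  k=1: S(1,-1) = 47.2305; S(1,+0) = 91.8100; S(1,+1) = 178.4666
  k=2: S(2,-2) = 24.2972; S(2,-1) = 47.2305; S(2,+0) = 91.8100; S(2,+1) = 178.4666; S(2,+2) = 346.9158
  k=3: S(3,-3) = 12.4994; S(3,-2) = 24.2972; S(3,-1) = 47.2305; S(3,+0) = 91.8100; S(3,+1) = 178.4666; S(3,+2) = 346.9158; S(3,+3) = 674.3588
Terminal payoffs V(N, j) = max(S_T - K, 0):
  V(3,-3) = 0.000000; V(3,-2) = 0.000000; V(3,-1) = 0.000000; V(3,+0) = 0.880000; V(3,+1) = 87.536623; V(3,+2) = 255.985756; V(3,+3) = 583.428823
Backward induction: V(k, j) = exp(-r*dt) * [p_u * V(k+1, j+1) + p_m * V(k+1, j) + p_d * V(k+1, j-1)]
  V(2,-2) = exp(-r*dt) * [p_u*0.000000 + p_m*0.000000 + p_d*0.000000] = 0.000000
  V(2,-1) = exp(-r*dt) * [p_u*0.880000 + p_m*0.000000 + p_d*0.000000] = 0.119869
  V(2,+0) = exp(-r*dt) * [p_u*87.536623 + p_m*0.880000 + p_d*0.000000] = 12.487021
  V(2,+1) = exp(-r*dt) * [p_u*255.985756 + p_m*87.536623 + p_d*0.880000] = 91.062818
  V(2,+2) = exp(-r*dt) * [p_u*583.428823 + p_m*255.985756 + p_d*87.536623] = 259.419976
  V(1,-1) = exp(-r*dt) * [p_u*12.487021 + p_m*0.119869 + p_d*0.000000] = 1.777638
  V(1,+0) = exp(-r*dt) * [p_u*91.062818 + p_m*12.487021 + p_d*0.119869] = 20.419022
  V(1,+1) = exp(-r*dt) * [p_u*259.419976 + p_m*91.062818 + p_d*12.487021] = 95.921505
  V(0,+0) = exp(-r*dt) * [p_u*95.921505 + p_m*20.419022 + p_d*1.777638] = 26.462870


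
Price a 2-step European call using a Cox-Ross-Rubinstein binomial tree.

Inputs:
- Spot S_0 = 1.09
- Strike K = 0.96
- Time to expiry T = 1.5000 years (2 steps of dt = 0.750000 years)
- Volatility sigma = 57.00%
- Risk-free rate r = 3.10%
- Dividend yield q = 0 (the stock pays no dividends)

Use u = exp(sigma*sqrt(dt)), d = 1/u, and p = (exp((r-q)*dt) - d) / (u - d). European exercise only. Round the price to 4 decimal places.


Answer: Price = V(0,0) = 0.3627

Derivation:
dt = T/N = 0.750000
u = exp(sigma*sqrt(dt)) = 1.638260; d = 1/u = 0.610404
p = (exp((r-q)*dt) - d) / (u - d) = 0.401923
Discount per step: exp(-r*dt) = 0.977018
Stock lattice S(k, i) with i counting down-moves:
  k=0: S(0,0) = 1.0900
  k=1: S(1,0) = 1.7857; S(1,1) = 0.6653
  k=2: S(2,0) = 2.9254; S(2,1) = 1.0900; S(2,2) = 0.4061
Terminal payoffs V(N, i) = max(S_T - K, 0):
  V(2,0) = 1.965445; V(2,1) = 0.130000; V(2,2) = 0.000000
Backward induction: V(k, i) = exp(-r*dt) * [p * V(k+1, i) + (1-p) * V(k+1, i+1)].
  V(1,0) = exp(-r*dt) * [p*1.965445 + (1-p)*0.130000] = 0.847766
  V(1,1) = exp(-r*dt) * [p*0.130000 + (1-p)*0.000000] = 0.051049
  V(0,0) = exp(-r*dt) * [p*0.847766 + (1-p)*0.051049] = 0.362735


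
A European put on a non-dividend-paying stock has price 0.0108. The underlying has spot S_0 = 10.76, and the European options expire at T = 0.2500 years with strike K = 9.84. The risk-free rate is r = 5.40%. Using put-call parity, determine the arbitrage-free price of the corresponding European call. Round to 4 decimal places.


Answer: Call price = 1.0627

Derivation:
Put-call parity: C - P = S_0 * exp(-qT) - K * exp(-rT).
S_0 * exp(-qT) = 10.7600 * 1.00000000 = 10.76000000
K * exp(-rT) = 9.8400 * 0.98659072 = 9.70805265
C = P + S*exp(-qT) - K*exp(-rT)
C = 0.0108 + 10.76000000 - 9.70805265 = 1.0627


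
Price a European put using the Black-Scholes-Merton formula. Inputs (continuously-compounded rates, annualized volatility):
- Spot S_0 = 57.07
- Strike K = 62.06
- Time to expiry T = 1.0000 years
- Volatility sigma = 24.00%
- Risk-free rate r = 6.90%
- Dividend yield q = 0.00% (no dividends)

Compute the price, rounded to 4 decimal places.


Answer: Price = 5.9284

Derivation:
d1 = (ln(S/K) + (r - q + 0.5*sigma^2) * T) / (sigma * sqrt(T)) = 0.05823719
d2 = d1 - sigma * sqrt(T) = -0.18176281
exp(-rT) = 0.93332668; exp(-qT) = 1.00000000
P = K * exp(-rT) * N(-d2) - S_0 * exp(-qT) * N(-d1)
N(-d1) = 0.47677985; N(-d2) = 0.57211556
P = 62.0600 * 0.93332668 * 0.57211556 - 57.0700 * 1.00000000 * 0.47677985 = 5.9284


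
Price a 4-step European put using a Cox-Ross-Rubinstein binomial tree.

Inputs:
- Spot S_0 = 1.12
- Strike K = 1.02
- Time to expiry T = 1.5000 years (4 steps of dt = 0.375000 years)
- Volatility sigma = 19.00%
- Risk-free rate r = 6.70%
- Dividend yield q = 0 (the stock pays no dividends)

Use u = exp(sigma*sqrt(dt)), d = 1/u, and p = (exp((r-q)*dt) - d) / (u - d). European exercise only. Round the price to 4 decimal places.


Answer: Price = V(0,0) = 0.0295

Derivation:
dt = T/N = 0.375000
u = exp(sigma*sqrt(dt)) = 1.123390; d = 1/u = 0.890163
p = (exp((r-q)*dt) - d) / (u - d) = 0.580038
Discount per step: exp(-r*dt) = 0.975188
Stock lattice S(k, i) with i counting down-moves:
  k=0: S(0,0) = 1.1200
  k=1: S(1,0) = 1.2582; S(1,1) = 0.9970
  k=2: S(2,0) = 1.4134; S(2,1) = 1.1200; S(2,2) = 0.8875
  k=3: S(3,0) = 1.5879; S(3,1) = 1.2582; S(3,2) = 0.9970; S(3,3) = 0.7900
  k=4: S(4,0) = 1.7838; S(4,1) = 1.4134; S(4,2) = 1.1200; S(4,3) = 0.8875; S(4,4) = 0.7032
Terminal payoffs V(N, i) = max(K - S_T, 0):
  V(4,0) = 0.000000; V(4,1) = 0.000000; V(4,2) = 0.000000; V(4,3) = 0.132523; V(4,4) = 0.316772
Backward induction: V(k, i) = exp(-r*dt) * [p * V(k+1, i) + (1-p) * V(k+1, i+1)].
  V(3,0) = exp(-r*dt) * [p*0.000000 + (1-p)*0.000000] = 0.000000
  V(3,1) = exp(-r*dt) * [p*0.000000 + (1-p)*0.000000] = 0.000000
  V(3,2) = exp(-r*dt) * [p*0.000000 + (1-p)*0.132523] = 0.054274
  V(3,3) = exp(-r*dt) * [p*0.132523 + (1-p)*0.316772] = 0.204693
  V(2,0) = exp(-r*dt) * [p*0.000000 + (1-p)*0.000000] = 0.000000
  V(2,1) = exp(-r*dt) * [p*0.000000 + (1-p)*0.054274] = 0.022227
  V(2,2) = exp(-r*dt) * [p*0.054274 + (1-p)*0.204693] = 0.114530
  V(1,0) = exp(-r*dt) * [p*0.000000 + (1-p)*0.022227] = 0.009103
  V(1,1) = exp(-r*dt) * [p*0.022227 + (1-p)*0.114530] = 0.059478
  V(0,0) = exp(-r*dt) * [p*0.009103 + (1-p)*0.059478] = 0.029508


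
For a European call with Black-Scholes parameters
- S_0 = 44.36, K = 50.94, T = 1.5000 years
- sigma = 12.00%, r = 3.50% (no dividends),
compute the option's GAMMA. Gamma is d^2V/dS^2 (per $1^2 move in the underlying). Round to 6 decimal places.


d1 = -0.5103804938; d2 = -0.6573498784
phi(d1) = 0.3502238850; exp(-qT) = 1.0000000000; exp(-rT) = 0.9488543211
Gamma = exp(-qT) * phi(d1) / (S * sigma * sqrt(T)) = 1.0000000000 * 0.3502238850 / (44.3600 * 0.1200 * 1.2247448714) = 0.053719

Answer: Gamma = 0.053719


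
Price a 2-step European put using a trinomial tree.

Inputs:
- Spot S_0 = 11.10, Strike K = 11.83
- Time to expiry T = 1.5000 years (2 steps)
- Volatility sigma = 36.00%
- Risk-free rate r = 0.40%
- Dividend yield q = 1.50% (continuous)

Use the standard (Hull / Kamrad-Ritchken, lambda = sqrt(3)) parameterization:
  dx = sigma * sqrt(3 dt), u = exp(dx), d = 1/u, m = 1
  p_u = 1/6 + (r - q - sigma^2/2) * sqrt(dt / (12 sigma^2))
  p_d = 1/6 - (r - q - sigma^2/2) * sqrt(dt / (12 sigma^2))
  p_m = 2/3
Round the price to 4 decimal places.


dt = T/N = 0.750000; dx = sigma*sqrt(3*dt) = 0.540000
u = exp(dx) = 1.716007; d = 1/u = 0.582748
p_u = 0.114028, p_m = 0.666667, p_d = 0.219306
Discount per step: exp(-r*dt) = 0.997004
Stock lattice S(k, j) with j the centered position index:
  k=0: S(0,+0) = 11.1000
  k=1: S(1,-1) = 6.4685; S(1,+0) = 11.1000; S(1,+1) = 19.0477
  k=2: S(2,-2) = 3.7695; S(2,-1) = 6.4685; S(2,+0) = 11.1000; S(2,+1) = 19.0477; S(2,+2) = 32.6859
Terminal payoffs V(N, j) = max(K - S_T, 0):
  V(2,-2) = 8.060490; V(2,-1) = 5.361494; V(2,+0) = 0.730000; V(2,+1) = 0.000000; V(2,+2) = 0.000000
Backward induction: V(k, j) = exp(-r*dt) * [p_u * V(k+1, j+1) + p_m * V(k+1, j) + p_d * V(k+1, j-1)]
  V(1,-1) = exp(-r*dt) * [p_u*0.730000 + p_m*5.361494 + p_d*8.060490] = 5.409029
  V(1,+0) = exp(-r*dt) * [p_u*0.000000 + p_m*0.730000 + p_d*5.361494] = 1.657492
  V(1,+1) = exp(-r*dt) * [p_u*0.000000 + p_m*0.000000 + p_d*0.730000] = 0.159613
  V(0,+0) = exp(-r*dt) * [p_u*0.159613 + p_m*1.657492 + p_d*5.409029] = 2.302507

Answer: Price = V(0,0) = 2.3025


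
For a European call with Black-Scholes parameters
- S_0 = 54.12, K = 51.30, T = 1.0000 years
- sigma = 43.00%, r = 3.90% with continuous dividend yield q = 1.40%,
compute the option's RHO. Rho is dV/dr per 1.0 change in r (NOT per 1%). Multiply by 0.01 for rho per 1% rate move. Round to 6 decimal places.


Answer: Rho = 24.031064

Derivation:
d1 = 0.3975884910; d2 = -0.0324115090
phi(d1) = 0.3686244745; exp(-qT) = 0.9860975443; exp(-rT) = 0.9617507091
N(d2) = 0.4870719422
Rho = K*T*exp(-rT)*N(d2) = 51.3000 * 1.0000 * 0.9617507091 * 0.4870719422 = 24.031064


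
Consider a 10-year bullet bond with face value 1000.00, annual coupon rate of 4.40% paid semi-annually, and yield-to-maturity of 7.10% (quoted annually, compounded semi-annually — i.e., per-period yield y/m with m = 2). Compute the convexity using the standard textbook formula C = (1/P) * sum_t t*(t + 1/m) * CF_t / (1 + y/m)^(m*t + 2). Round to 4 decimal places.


Coupon per period c = face * coupon_rate / m = 22.000000
Periods per year m = 2; per-period yield y/m = 0.035500
Number of cashflows N = 20
Cashflows (t years, CF_t, discount factor 1/(1+y/m)^(m*t), PV):
  t = 0.5000: CF_t = 22.000000, DF = 0.965717, PV = 21.245775
  t = 1.0000: CF_t = 22.000000, DF = 0.932609, PV = 20.517407
  t = 1.5000: CF_t = 22.000000, DF = 0.900637, PV = 19.814010
  t = 2.0000: CF_t = 22.000000, DF = 0.869760, PV = 19.134727
  t = 2.5000: CF_t = 22.000000, DF = 0.839942, PV = 18.478732
  t = 3.0000: CF_t = 22.000000, DF = 0.811147, PV = 17.845226
  t = 3.5000: CF_t = 22.000000, DF = 0.783338, PV = 17.233439
  t = 4.0000: CF_t = 22.000000, DF = 0.756483, PV = 16.642626
  t = 4.5000: CF_t = 22.000000, DF = 0.730549, PV = 16.072068
  t = 5.0000: CF_t = 22.000000, DF = 0.705503, PV = 15.521070
  t = 5.5000: CF_t = 22.000000, DF = 0.681316, PV = 14.988962
  t = 6.0000: CF_t = 22.000000, DF = 0.657959, PV = 14.475096
  t = 6.5000: CF_t = 22.000000, DF = 0.635402, PV = 13.978847
  t = 7.0000: CF_t = 22.000000, DF = 0.613619, PV = 13.499610
  t = 7.5000: CF_t = 22.000000, DF = 0.592582, PV = 13.036804
  t = 8.0000: CF_t = 22.000000, DF = 0.572267, PV = 12.589864
  t = 8.5000: CF_t = 22.000000, DF = 0.552648, PV = 12.158246
  t = 9.0000: CF_t = 22.000000, DF = 0.533701, PV = 11.741425
  t = 9.5000: CF_t = 22.000000, DF = 0.515404, PV = 11.338895
  t = 10.0000: CF_t = 1022.000000, DF = 0.497735, PV = 508.684883
Price P = sum_t PV_t = 808.997710
Convexity numerator sum_t t*(t + 1/m) * CF_t / (1+y/m)^(m*t + 2):
  t = 0.5000: term = 9.907005
  t = 1.0000: term = 28.702090
  t = 1.5000: term = 55.436196
  t = 2.0000: term = 89.226132
  t = 2.5000: term = 129.250795
  t = 3.0000: term = 174.747574
  t = 3.5000: term = 225.008947
  t = 4.0000: term = 279.379254
  t = 4.5000: term = 337.251635
  t = 5.0000: term = 398.065130
  t = 5.5000: term = 461.301938
  t = 6.0000: term = 526.484806
  t = 6.5000: term = 593.174577
  t = 7.0000: term = 660.967845
  t = 7.5000: term = 729.494759
  t = 8.0000: term = 798.416926
  t = 8.5000: term = 867.425439
  t = 9.0000: term = 936.239006
  t = 9.5000: term = 1004.602185
  t = 10.0000: term = 49812.452410
Convexity = (1/P) * sum = 58117.534649 / 808.997710 = 71.838936

Answer: Convexity = 71.8389
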